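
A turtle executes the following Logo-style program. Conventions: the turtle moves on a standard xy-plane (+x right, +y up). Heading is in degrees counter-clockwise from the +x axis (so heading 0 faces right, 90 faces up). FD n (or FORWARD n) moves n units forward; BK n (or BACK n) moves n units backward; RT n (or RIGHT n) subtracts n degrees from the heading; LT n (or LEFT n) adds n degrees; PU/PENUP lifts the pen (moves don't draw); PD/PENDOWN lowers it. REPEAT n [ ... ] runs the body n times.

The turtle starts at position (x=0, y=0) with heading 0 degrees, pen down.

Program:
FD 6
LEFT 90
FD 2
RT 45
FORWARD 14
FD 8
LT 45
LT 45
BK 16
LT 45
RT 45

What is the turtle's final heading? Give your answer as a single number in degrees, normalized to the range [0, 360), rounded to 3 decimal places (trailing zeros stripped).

Executing turtle program step by step:
Start: pos=(0,0), heading=0, pen down
FD 6: (0,0) -> (6,0) [heading=0, draw]
LT 90: heading 0 -> 90
FD 2: (6,0) -> (6,2) [heading=90, draw]
RT 45: heading 90 -> 45
FD 14: (6,2) -> (15.899,11.899) [heading=45, draw]
FD 8: (15.899,11.899) -> (21.556,17.556) [heading=45, draw]
LT 45: heading 45 -> 90
LT 45: heading 90 -> 135
BK 16: (21.556,17.556) -> (32.87,6.243) [heading=135, draw]
LT 45: heading 135 -> 180
RT 45: heading 180 -> 135
Final: pos=(32.87,6.243), heading=135, 5 segment(s) drawn

Answer: 135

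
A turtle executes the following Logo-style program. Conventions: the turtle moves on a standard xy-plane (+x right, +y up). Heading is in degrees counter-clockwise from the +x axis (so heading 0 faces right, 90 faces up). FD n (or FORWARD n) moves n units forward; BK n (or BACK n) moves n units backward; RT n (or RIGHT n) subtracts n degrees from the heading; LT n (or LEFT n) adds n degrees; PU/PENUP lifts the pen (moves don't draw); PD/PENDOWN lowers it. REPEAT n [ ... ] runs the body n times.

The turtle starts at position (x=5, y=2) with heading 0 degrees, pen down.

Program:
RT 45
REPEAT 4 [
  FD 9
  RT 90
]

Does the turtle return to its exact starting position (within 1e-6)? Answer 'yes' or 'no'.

Executing turtle program step by step:
Start: pos=(5,2), heading=0, pen down
RT 45: heading 0 -> 315
REPEAT 4 [
  -- iteration 1/4 --
  FD 9: (5,2) -> (11.364,-4.364) [heading=315, draw]
  RT 90: heading 315 -> 225
  -- iteration 2/4 --
  FD 9: (11.364,-4.364) -> (5,-10.728) [heading=225, draw]
  RT 90: heading 225 -> 135
  -- iteration 3/4 --
  FD 9: (5,-10.728) -> (-1.364,-4.364) [heading=135, draw]
  RT 90: heading 135 -> 45
  -- iteration 4/4 --
  FD 9: (-1.364,-4.364) -> (5,2) [heading=45, draw]
  RT 90: heading 45 -> 315
]
Final: pos=(5,2), heading=315, 4 segment(s) drawn

Start position: (5, 2)
Final position: (5, 2)
Distance = 0; < 1e-6 -> CLOSED

Answer: yes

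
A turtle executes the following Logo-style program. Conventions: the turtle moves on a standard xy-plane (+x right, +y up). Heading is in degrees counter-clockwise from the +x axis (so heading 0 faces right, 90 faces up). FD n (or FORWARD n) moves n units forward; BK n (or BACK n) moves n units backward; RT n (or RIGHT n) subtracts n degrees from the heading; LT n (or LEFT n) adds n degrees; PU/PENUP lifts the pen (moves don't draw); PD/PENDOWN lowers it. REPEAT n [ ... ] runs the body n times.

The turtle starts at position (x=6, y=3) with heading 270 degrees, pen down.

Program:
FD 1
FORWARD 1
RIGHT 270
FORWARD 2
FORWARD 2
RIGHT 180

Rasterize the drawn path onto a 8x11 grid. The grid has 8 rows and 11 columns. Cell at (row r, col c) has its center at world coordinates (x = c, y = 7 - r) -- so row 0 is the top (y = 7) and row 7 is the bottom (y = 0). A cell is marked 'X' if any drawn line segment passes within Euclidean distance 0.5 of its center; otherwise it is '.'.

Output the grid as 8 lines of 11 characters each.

Answer: ...........
...........
...........
...........
......X....
......X....
......XXXXX
...........

Derivation:
Segment 0: (6,3) -> (6,2)
Segment 1: (6,2) -> (6,1)
Segment 2: (6,1) -> (8,1)
Segment 3: (8,1) -> (10,1)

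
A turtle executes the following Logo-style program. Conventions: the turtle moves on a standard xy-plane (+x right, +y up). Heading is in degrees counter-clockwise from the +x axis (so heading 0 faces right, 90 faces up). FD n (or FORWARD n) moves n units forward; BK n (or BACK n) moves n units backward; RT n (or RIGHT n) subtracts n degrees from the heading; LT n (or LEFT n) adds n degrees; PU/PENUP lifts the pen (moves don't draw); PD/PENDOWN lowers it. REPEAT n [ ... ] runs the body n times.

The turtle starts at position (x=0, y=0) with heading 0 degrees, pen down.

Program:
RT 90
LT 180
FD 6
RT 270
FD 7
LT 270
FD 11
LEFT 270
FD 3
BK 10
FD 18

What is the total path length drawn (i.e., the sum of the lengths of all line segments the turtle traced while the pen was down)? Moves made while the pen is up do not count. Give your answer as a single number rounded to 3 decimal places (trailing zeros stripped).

Answer: 55

Derivation:
Executing turtle program step by step:
Start: pos=(0,0), heading=0, pen down
RT 90: heading 0 -> 270
LT 180: heading 270 -> 90
FD 6: (0,0) -> (0,6) [heading=90, draw]
RT 270: heading 90 -> 180
FD 7: (0,6) -> (-7,6) [heading=180, draw]
LT 270: heading 180 -> 90
FD 11: (-7,6) -> (-7,17) [heading=90, draw]
LT 270: heading 90 -> 0
FD 3: (-7,17) -> (-4,17) [heading=0, draw]
BK 10: (-4,17) -> (-14,17) [heading=0, draw]
FD 18: (-14,17) -> (4,17) [heading=0, draw]
Final: pos=(4,17), heading=0, 6 segment(s) drawn

Segment lengths:
  seg 1: (0,0) -> (0,6), length = 6
  seg 2: (0,6) -> (-7,6), length = 7
  seg 3: (-7,6) -> (-7,17), length = 11
  seg 4: (-7,17) -> (-4,17), length = 3
  seg 5: (-4,17) -> (-14,17), length = 10
  seg 6: (-14,17) -> (4,17), length = 18
Total = 55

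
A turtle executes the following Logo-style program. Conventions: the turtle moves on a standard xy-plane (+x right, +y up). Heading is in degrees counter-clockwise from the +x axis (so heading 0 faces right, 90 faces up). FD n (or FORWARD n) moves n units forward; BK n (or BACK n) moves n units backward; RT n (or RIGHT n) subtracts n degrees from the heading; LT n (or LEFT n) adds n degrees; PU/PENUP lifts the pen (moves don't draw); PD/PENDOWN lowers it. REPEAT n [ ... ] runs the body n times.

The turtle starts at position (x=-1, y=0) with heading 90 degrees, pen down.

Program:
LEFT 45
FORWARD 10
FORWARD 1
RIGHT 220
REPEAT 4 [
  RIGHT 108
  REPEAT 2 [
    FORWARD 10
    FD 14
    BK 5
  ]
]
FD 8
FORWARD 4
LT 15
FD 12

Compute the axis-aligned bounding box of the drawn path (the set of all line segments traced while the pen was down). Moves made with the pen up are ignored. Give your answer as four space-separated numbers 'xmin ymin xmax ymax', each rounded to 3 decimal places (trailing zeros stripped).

Answer: -56.784 -6.705 1.978 53.185

Derivation:
Executing turtle program step by step:
Start: pos=(-1,0), heading=90, pen down
LT 45: heading 90 -> 135
FD 10: (-1,0) -> (-8.071,7.071) [heading=135, draw]
FD 1: (-8.071,7.071) -> (-8.778,7.778) [heading=135, draw]
RT 220: heading 135 -> 275
REPEAT 4 [
  -- iteration 1/4 --
  RT 108: heading 275 -> 167
  REPEAT 2 [
    -- iteration 1/2 --
    FD 10: (-8.778,7.778) -> (-18.522,10.028) [heading=167, draw]
    FD 14: (-18.522,10.028) -> (-32.163,13.177) [heading=167, draw]
    BK 5: (-32.163,13.177) -> (-27.291,12.052) [heading=167, draw]
    -- iteration 2/2 --
    FD 10: (-27.291,12.052) -> (-37.035,14.302) [heading=167, draw]
    FD 14: (-37.035,14.302) -> (-50.676,17.451) [heading=167, draw]
    BK 5: (-50.676,17.451) -> (-45.804,16.326) [heading=167, draw]
  ]
  -- iteration 2/4 --
  RT 108: heading 167 -> 59
  REPEAT 2 [
    -- iteration 1/2 --
    FD 10: (-45.804,16.326) -> (-40.654,24.898) [heading=59, draw]
    FD 14: (-40.654,24.898) -> (-33.443,36.898) [heading=59, draw]
    BK 5: (-33.443,36.898) -> (-36.019,32.612) [heading=59, draw]
    -- iteration 2/2 --
    FD 10: (-36.019,32.612) -> (-30.868,41.184) [heading=59, draw]
    FD 14: (-30.868,41.184) -> (-23.658,53.185) [heading=59, draw]
    BK 5: (-23.658,53.185) -> (-26.233,48.899) [heading=59, draw]
  ]
  -- iteration 3/4 --
  RT 108: heading 59 -> 311
  REPEAT 2 [
    -- iteration 1/2 --
    FD 10: (-26.233,48.899) -> (-19.672,41.352) [heading=311, draw]
    FD 14: (-19.672,41.352) -> (-10.487,30.786) [heading=311, draw]
    BK 5: (-10.487,30.786) -> (-13.768,34.559) [heading=311, draw]
    -- iteration 2/2 --
    FD 10: (-13.768,34.559) -> (-7.207,27.012) [heading=311, draw]
    FD 14: (-7.207,27.012) -> (1.978,16.446) [heading=311, draw]
    BK 5: (1.978,16.446) -> (-1.303,20.22) [heading=311, draw]
  ]
  -- iteration 4/4 --
  RT 108: heading 311 -> 203
  REPEAT 2 [
    -- iteration 1/2 --
    FD 10: (-1.303,20.22) -> (-10.508,16.312) [heading=203, draw]
    FD 14: (-10.508,16.312) -> (-23.395,10.842) [heading=203, draw]
    BK 5: (-23.395,10.842) -> (-18.792,12.796) [heading=203, draw]
    -- iteration 2/2 --
    FD 10: (-18.792,12.796) -> (-27.997,8.889) [heading=203, draw]
    FD 14: (-27.997,8.889) -> (-40.884,3.418) [heading=203, draw]
    BK 5: (-40.884,3.418) -> (-36.282,5.372) [heading=203, draw]
  ]
]
FD 8: (-36.282,5.372) -> (-43.646,2.246) [heading=203, draw]
FD 4: (-43.646,2.246) -> (-47.328,0.683) [heading=203, draw]
LT 15: heading 203 -> 218
FD 12: (-47.328,0.683) -> (-56.784,-6.705) [heading=218, draw]
Final: pos=(-56.784,-6.705), heading=218, 29 segment(s) drawn

Segment endpoints: x in {-56.784, -50.676, -47.328, -45.804, -43.646, -40.884, -40.654, -37.035, -36.282, -36.019, -33.443, -32.163, -30.868, -27.997, -27.291, -26.233, -23.658, -23.395, -19.672, -18.792, -18.522, -13.768, -10.508, -10.487, -8.778, -8.071, -7.207, -1.303, -1, 1.978}, y in {-6.705, 0, 0.683, 2.246, 3.418, 5.372, 7.071, 7.778, 8.889, 10.028, 10.842, 12.052, 12.796, 13.177, 14.302, 16.312, 16.326, 16.446, 17.451, 20.22, 24.898, 27.012, 30.786, 32.612, 34.559, 36.898, 41.184, 41.352, 48.899, 53.185}
xmin=-56.784, ymin=-6.705, xmax=1.978, ymax=53.185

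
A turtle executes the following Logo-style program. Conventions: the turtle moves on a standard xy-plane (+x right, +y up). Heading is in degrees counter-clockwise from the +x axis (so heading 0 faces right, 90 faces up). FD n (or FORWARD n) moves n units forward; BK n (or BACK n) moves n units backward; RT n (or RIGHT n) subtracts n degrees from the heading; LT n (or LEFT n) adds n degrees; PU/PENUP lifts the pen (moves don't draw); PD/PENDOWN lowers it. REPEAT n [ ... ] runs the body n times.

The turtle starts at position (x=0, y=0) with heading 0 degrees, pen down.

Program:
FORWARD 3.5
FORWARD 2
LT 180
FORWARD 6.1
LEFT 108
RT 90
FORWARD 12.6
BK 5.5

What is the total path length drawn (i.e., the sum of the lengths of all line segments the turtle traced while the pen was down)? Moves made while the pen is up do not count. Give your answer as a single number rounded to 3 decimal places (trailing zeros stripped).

Executing turtle program step by step:
Start: pos=(0,0), heading=0, pen down
FD 3.5: (0,0) -> (3.5,0) [heading=0, draw]
FD 2: (3.5,0) -> (5.5,0) [heading=0, draw]
LT 180: heading 0 -> 180
FD 6.1: (5.5,0) -> (-0.6,0) [heading=180, draw]
LT 108: heading 180 -> 288
RT 90: heading 288 -> 198
FD 12.6: (-0.6,0) -> (-12.583,-3.894) [heading=198, draw]
BK 5.5: (-12.583,-3.894) -> (-7.353,-2.194) [heading=198, draw]
Final: pos=(-7.353,-2.194), heading=198, 5 segment(s) drawn

Segment lengths:
  seg 1: (0,0) -> (3.5,0), length = 3.5
  seg 2: (3.5,0) -> (5.5,0), length = 2
  seg 3: (5.5,0) -> (-0.6,0), length = 6.1
  seg 4: (-0.6,0) -> (-12.583,-3.894), length = 12.6
  seg 5: (-12.583,-3.894) -> (-7.353,-2.194), length = 5.5
Total = 29.7

Answer: 29.7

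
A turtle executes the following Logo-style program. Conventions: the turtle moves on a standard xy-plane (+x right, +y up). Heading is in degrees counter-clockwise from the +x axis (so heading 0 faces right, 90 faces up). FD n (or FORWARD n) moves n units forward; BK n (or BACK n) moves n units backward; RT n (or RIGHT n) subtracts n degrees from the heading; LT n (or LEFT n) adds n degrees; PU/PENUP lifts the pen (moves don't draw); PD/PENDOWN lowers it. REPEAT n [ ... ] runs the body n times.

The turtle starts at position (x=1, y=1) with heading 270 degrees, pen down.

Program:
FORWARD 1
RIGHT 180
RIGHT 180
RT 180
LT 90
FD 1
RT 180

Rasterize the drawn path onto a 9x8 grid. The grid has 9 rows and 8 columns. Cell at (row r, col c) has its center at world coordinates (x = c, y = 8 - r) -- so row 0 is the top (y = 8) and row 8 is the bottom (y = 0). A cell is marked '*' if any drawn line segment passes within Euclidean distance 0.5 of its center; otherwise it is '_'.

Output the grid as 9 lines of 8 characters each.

Answer: ________
________
________
________
________
________
________
_*______
**______

Derivation:
Segment 0: (1,1) -> (1,0)
Segment 1: (1,0) -> (-0,-0)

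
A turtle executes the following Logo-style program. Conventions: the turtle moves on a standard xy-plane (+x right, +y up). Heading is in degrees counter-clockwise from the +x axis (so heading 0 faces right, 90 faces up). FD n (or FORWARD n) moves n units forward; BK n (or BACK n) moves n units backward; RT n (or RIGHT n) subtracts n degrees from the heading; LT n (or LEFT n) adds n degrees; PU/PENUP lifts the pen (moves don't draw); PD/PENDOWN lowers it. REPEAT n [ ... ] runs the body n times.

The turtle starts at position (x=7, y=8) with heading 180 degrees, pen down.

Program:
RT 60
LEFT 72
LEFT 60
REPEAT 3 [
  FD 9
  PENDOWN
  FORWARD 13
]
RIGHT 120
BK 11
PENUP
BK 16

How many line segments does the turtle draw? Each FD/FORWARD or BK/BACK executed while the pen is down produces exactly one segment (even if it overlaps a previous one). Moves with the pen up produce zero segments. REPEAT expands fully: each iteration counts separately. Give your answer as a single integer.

Answer: 7

Derivation:
Executing turtle program step by step:
Start: pos=(7,8), heading=180, pen down
RT 60: heading 180 -> 120
LT 72: heading 120 -> 192
LT 60: heading 192 -> 252
REPEAT 3 [
  -- iteration 1/3 --
  FD 9: (7,8) -> (4.219,-0.56) [heading=252, draw]
  PD: pen down
  FD 13: (4.219,-0.56) -> (0.202,-12.923) [heading=252, draw]
  -- iteration 2/3 --
  FD 9: (0.202,-12.923) -> (-2.58,-21.483) [heading=252, draw]
  PD: pen down
  FD 13: (-2.58,-21.483) -> (-6.597,-33.846) [heading=252, draw]
  -- iteration 3/3 --
  FD 9: (-6.597,-33.846) -> (-9.378,-42.406) [heading=252, draw]
  PD: pen down
  FD 13: (-9.378,-42.406) -> (-13.395,-54.77) [heading=252, draw]
]
RT 120: heading 252 -> 132
BK 11: (-13.395,-54.77) -> (-6.035,-62.944) [heading=132, draw]
PU: pen up
BK 16: (-6.035,-62.944) -> (4.671,-74.835) [heading=132, move]
Final: pos=(4.671,-74.835), heading=132, 7 segment(s) drawn
Segments drawn: 7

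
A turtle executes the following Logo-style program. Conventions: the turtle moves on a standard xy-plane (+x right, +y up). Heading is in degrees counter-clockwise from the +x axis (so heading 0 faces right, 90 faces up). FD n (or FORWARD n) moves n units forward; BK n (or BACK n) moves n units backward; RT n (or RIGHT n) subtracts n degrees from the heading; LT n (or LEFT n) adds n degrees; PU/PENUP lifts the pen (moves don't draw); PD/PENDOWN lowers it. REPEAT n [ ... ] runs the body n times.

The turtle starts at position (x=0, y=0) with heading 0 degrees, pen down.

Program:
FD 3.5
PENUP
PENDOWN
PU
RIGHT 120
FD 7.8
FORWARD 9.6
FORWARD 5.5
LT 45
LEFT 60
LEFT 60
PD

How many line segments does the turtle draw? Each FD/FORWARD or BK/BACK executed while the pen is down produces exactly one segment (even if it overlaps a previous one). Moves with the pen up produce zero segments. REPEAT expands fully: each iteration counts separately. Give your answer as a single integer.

Executing turtle program step by step:
Start: pos=(0,0), heading=0, pen down
FD 3.5: (0,0) -> (3.5,0) [heading=0, draw]
PU: pen up
PD: pen down
PU: pen up
RT 120: heading 0 -> 240
FD 7.8: (3.5,0) -> (-0.4,-6.755) [heading=240, move]
FD 9.6: (-0.4,-6.755) -> (-5.2,-15.069) [heading=240, move]
FD 5.5: (-5.2,-15.069) -> (-7.95,-19.832) [heading=240, move]
LT 45: heading 240 -> 285
LT 60: heading 285 -> 345
LT 60: heading 345 -> 45
PD: pen down
Final: pos=(-7.95,-19.832), heading=45, 1 segment(s) drawn
Segments drawn: 1

Answer: 1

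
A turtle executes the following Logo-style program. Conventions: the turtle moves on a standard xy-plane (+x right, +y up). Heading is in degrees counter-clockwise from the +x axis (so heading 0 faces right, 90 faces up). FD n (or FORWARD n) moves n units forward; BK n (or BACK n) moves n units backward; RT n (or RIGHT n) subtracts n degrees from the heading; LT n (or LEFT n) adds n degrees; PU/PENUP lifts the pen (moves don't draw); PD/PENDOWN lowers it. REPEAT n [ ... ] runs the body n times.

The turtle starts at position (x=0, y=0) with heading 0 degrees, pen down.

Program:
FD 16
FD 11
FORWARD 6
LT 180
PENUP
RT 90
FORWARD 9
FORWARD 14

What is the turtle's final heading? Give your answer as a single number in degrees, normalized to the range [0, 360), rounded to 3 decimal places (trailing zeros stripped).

Answer: 90

Derivation:
Executing turtle program step by step:
Start: pos=(0,0), heading=0, pen down
FD 16: (0,0) -> (16,0) [heading=0, draw]
FD 11: (16,0) -> (27,0) [heading=0, draw]
FD 6: (27,0) -> (33,0) [heading=0, draw]
LT 180: heading 0 -> 180
PU: pen up
RT 90: heading 180 -> 90
FD 9: (33,0) -> (33,9) [heading=90, move]
FD 14: (33,9) -> (33,23) [heading=90, move]
Final: pos=(33,23), heading=90, 3 segment(s) drawn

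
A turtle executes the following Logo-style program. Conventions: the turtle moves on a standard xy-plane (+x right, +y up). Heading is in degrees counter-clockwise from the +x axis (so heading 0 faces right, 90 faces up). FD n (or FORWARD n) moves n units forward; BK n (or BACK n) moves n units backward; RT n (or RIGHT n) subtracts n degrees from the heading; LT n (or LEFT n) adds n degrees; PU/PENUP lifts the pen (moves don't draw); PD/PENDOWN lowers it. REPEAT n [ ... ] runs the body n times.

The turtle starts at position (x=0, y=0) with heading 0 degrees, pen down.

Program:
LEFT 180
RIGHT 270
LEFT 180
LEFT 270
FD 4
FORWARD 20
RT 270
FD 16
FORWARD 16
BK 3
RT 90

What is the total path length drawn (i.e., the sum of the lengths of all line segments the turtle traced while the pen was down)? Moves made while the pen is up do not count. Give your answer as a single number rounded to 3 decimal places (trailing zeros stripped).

Answer: 59

Derivation:
Executing turtle program step by step:
Start: pos=(0,0), heading=0, pen down
LT 180: heading 0 -> 180
RT 270: heading 180 -> 270
LT 180: heading 270 -> 90
LT 270: heading 90 -> 0
FD 4: (0,0) -> (4,0) [heading=0, draw]
FD 20: (4,0) -> (24,0) [heading=0, draw]
RT 270: heading 0 -> 90
FD 16: (24,0) -> (24,16) [heading=90, draw]
FD 16: (24,16) -> (24,32) [heading=90, draw]
BK 3: (24,32) -> (24,29) [heading=90, draw]
RT 90: heading 90 -> 0
Final: pos=(24,29), heading=0, 5 segment(s) drawn

Segment lengths:
  seg 1: (0,0) -> (4,0), length = 4
  seg 2: (4,0) -> (24,0), length = 20
  seg 3: (24,0) -> (24,16), length = 16
  seg 4: (24,16) -> (24,32), length = 16
  seg 5: (24,32) -> (24,29), length = 3
Total = 59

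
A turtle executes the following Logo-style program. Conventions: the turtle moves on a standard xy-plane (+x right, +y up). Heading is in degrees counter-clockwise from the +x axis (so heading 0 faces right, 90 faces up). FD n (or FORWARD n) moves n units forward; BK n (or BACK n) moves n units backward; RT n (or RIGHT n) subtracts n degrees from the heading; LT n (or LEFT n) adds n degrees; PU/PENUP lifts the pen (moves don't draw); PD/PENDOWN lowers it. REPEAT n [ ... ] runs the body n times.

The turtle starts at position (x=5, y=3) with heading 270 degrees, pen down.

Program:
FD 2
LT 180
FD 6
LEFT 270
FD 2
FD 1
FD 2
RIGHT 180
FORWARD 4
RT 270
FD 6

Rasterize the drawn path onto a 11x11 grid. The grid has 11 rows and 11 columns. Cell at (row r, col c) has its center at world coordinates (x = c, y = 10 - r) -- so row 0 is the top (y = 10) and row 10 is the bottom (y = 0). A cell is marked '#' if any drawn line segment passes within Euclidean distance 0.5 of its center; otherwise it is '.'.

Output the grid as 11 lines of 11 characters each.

Segment 0: (5,3) -> (5,1)
Segment 1: (5,1) -> (5,7)
Segment 2: (5,7) -> (7,7)
Segment 3: (7,7) -> (8,7)
Segment 4: (8,7) -> (10,7)
Segment 5: (10,7) -> (6,7)
Segment 6: (6,7) -> (6,1)

Answer: ...........
...........
...........
.....######
.....##....
.....##....
.....##....
.....##....
.....##....
.....##....
...........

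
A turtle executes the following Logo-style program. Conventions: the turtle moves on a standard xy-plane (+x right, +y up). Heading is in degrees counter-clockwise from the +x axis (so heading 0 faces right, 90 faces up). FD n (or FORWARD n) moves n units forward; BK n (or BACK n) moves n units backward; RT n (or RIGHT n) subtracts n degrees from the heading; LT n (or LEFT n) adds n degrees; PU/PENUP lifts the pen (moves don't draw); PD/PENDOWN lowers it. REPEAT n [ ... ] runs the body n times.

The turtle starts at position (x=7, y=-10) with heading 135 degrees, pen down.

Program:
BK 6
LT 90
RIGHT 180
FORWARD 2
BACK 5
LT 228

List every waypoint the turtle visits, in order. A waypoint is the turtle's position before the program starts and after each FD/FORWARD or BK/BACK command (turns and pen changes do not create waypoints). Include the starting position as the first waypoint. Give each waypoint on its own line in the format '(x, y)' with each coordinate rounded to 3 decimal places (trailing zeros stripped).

Answer: (7, -10)
(11.243, -14.243)
(12.657, -12.828)
(9.121, -16.364)

Derivation:
Executing turtle program step by step:
Start: pos=(7,-10), heading=135, pen down
BK 6: (7,-10) -> (11.243,-14.243) [heading=135, draw]
LT 90: heading 135 -> 225
RT 180: heading 225 -> 45
FD 2: (11.243,-14.243) -> (12.657,-12.828) [heading=45, draw]
BK 5: (12.657,-12.828) -> (9.121,-16.364) [heading=45, draw]
LT 228: heading 45 -> 273
Final: pos=(9.121,-16.364), heading=273, 3 segment(s) drawn
Waypoints (4 total):
(7, -10)
(11.243, -14.243)
(12.657, -12.828)
(9.121, -16.364)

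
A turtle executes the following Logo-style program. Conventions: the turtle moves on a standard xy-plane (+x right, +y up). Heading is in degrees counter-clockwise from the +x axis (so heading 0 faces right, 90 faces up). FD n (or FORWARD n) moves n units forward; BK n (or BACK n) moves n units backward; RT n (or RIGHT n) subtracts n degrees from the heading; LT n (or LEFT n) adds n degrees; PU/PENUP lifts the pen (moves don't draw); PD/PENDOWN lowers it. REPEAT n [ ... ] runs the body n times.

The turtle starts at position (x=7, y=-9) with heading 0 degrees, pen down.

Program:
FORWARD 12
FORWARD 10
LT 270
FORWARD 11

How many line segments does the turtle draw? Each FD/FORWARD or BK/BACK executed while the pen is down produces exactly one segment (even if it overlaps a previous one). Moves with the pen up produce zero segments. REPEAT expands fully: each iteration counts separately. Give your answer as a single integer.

Answer: 3

Derivation:
Executing turtle program step by step:
Start: pos=(7,-9), heading=0, pen down
FD 12: (7,-9) -> (19,-9) [heading=0, draw]
FD 10: (19,-9) -> (29,-9) [heading=0, draw]
LT 270: heading 0 -> 270
FD 11: (29,-9) -> (29,-20) [heading=270, draw]
Final: pos=(29,-20), heading=270, 3 segment(s) drawn
Segments drawn: 3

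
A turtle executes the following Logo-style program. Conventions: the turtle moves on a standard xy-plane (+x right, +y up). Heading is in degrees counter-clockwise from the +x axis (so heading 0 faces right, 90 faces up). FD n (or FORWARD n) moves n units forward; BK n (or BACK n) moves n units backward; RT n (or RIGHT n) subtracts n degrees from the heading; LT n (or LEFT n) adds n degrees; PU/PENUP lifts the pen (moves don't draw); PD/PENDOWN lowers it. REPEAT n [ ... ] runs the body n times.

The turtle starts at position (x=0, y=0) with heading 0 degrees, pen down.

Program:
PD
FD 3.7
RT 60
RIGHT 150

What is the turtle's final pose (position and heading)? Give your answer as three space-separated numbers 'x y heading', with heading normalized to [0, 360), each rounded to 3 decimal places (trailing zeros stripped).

Answer: 3.7 0 150

Derivation:
Executing turtle program step by step:
Start: pos=(0,0), heading=0, pen down
PD: pen down
FD 3.7: (0,0) -> (3.7,0) [heading=0, draw]
RT 60: heading 0 -> 300
RT 150: heading 300 -> 150
Final: pos=(3.7,0), heading=150, 1 segment(s) drawn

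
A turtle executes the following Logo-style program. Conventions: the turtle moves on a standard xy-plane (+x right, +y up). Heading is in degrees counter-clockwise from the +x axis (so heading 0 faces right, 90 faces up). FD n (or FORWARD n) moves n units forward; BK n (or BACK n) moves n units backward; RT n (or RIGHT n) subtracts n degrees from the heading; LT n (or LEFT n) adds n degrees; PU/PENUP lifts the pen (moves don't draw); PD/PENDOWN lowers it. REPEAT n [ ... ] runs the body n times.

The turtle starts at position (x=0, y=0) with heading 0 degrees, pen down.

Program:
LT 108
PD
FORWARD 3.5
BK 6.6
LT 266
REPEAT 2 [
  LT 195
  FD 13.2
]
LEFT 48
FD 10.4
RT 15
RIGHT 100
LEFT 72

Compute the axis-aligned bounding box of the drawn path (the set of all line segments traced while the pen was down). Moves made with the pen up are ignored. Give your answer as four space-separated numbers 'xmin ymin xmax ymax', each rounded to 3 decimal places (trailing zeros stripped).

Executing turtle program step by step:
Start: pos=(0,0), heading=0, pen down
LT 108: heading 0 -> 108
PD: pen down
FD 3.5: (0,0) -> (-1.082,3.329) [heading=108, draw]
BK 6.6: (-1.082,3.329) -> (0.958,-2.948) [heading=108, draw]
LT 266: heading 108 -> 14
REPEAT 2 [
  -- iteration 1/2 --
  LT 195: heading 14 -> 209
  FD 13.2: (0.958,-2.948) -> (-10.587,-9.348) [heading=209, draw]
  -- iteration 2/2 --
  LT 195: heading 209 -> 44
  FD 13.2: (-10.587,-9.348) -> (-1.092,-0.178) [heading=44, draw]
]
LT 48: heading 44 -> 92
FD 10.4: (-1.092,-0.178) -> (-1.455,10.215) [heading=92, draw]
RT 15: heading 92 -> 77
RT 100: heading 77 -> 337
LT 72: heading 337 -> 49
Final: pos=(-1.455,10.215), heading=49, 5 segment(s) drawn

Segment endpoints: x in {-10.587, -1.455, -1.092, -1.082, 0, 0.958}, y in {-9.348, -2.948, -0.178, 0, 3.329, 10.215}
xmin=-10.587, ymin=-9.348, xmax=0.958, ymax=10.215

Answer: -10.587 -9.348 0.958 10.215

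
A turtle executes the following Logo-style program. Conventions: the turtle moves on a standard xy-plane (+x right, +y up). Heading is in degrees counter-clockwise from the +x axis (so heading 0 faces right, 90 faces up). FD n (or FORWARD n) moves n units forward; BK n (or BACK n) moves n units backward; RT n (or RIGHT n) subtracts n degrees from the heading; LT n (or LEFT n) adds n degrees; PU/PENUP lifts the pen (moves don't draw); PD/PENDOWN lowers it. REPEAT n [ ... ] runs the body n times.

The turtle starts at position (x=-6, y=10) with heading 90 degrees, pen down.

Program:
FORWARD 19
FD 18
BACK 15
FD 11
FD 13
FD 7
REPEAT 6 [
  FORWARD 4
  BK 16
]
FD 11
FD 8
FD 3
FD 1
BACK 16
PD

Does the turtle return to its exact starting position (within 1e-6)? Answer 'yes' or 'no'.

Executing turtle program step by step:
Start: pos=(-6,10), heading=90, pen down
FD 19: (-6,10) -> (-6,29) [heading=90, draw]
FD 18: (-6,29) -> (-6,47) [heading=90, draw]
BK 15: (-6,47) -> (-6,32) [heading=90, draw]
FD 11: (-6,32) -> (-6,43) [heading=90, draw]
FD 13: (-6,43) -> (-6,56) [heading=90, draw]
FD 7: (-6,56) -> (-6,63) [heading=90, draw]
REPEAT 6 [
  -- iteration 1/6 --
  FD 4: (-6,63) -> (-6,67) [heading=90, draw]
  BK 16: (-6,67) -> (-6,51) [heading=90, draw]
  -- iteration 2/6 --
  FD 4: (-6,51) -> (-6,55) [heading=90, draw]
  BK 16: (-6,55) -> (-6,39) [heading=90, draw]
  -- iteration 3/6 --
  FD 4: (-6,39) -> (-6,43) [heading=90, draw]
  BK 16: (-6,43) -> (-6,27) [heading=90, draw]
  -- iteration 4/6 --
  FD 4: (-6,27) -> (-6,31) [heading=90, draw]
  BK 16: (-6,31) -> (-6,15) [heading=90, draw]
  -- iteration 5/6 --
  FD 4: (-6,15) -> (-6,19) [heading=90, draw]
  BK 16: (-6,19) -> (-6,3) [heading=90, draw]
  -- iteration 6/6 --
  FD 4: (-6,3) -> (-6,7) [heading=90, draw]
  BK 16: (-6,7) -> (-6,-9) [heading=90, draw]
]
FD 11: (-6,-9) -> (-6,2) [heading=90, draw]
FD 8: (-6,2) -> (-6,10) [heading=90, draw]
FD 3: (-6,10) -> (-6,13) [heading=90, draw]
FD 1: (-6,13) -> (-6,14) [heading=90, draw]
BK 16: (-6,14) -> (-6,-2) [heading=90, draw]
PD: pen down
Final: pos=(-6,-2), heading=90, 23 segment(s) drawn

Start position: (-6, 10)
Final position: (-6, -2)
Distance = 12; >= 1e-6 -> NOT closed

Answer: no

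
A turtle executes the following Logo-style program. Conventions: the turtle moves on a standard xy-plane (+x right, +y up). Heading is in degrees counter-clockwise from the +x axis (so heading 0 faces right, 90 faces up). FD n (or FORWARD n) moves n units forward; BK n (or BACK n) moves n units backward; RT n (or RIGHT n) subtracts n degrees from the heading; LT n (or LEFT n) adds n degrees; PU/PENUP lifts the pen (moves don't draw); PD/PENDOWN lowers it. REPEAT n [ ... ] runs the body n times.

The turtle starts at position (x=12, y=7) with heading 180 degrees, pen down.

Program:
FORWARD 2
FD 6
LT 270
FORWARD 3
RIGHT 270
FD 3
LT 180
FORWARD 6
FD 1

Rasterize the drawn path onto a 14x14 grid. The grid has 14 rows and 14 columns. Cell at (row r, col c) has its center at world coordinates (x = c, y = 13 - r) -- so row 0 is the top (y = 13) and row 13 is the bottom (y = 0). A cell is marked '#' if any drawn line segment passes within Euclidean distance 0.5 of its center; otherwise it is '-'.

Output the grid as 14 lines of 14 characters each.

Segment 0: (12,7) -> (10,7)
Segment 1: (10,7) -> (4,7)
Segment 2: (4,7) -> (4,10)
Segment 3: (4,10) -> (1,10)
Segment 4: (1,10) -> (7,10)
Segment 5: (7,10) -> (8,10)

Answer: --------------
--------------
--------------
-########-----
----#---------
----#---------
----#########-
--------------
--------------
--------------
--------------
--------------
--------------
--------------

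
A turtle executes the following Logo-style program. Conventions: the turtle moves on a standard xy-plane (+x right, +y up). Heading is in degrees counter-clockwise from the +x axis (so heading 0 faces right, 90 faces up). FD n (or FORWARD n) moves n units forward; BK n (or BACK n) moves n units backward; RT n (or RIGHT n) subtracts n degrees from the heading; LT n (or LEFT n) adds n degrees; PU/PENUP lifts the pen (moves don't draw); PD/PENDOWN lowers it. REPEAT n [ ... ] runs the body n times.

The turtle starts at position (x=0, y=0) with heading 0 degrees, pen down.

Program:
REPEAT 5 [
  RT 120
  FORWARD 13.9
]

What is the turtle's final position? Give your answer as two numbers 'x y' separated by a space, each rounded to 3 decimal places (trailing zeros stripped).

Executing turtle program step by step:
Start: pos=(0,0), heading=0, pen down
REPEAT 5 [
  -- iteration 1/5 --
  RT 120: heading 0 -> 240
  FD 13.9: (0,0) -> (-6.95,-12.038) [heading=240, draw]
  -- iteration 2/5 --
  RT 120: heading 240 -> 120
  FD 13.9: (-6.95,-12.038) -> (-13.9,0) [heading=120, draw]
  -- iteration 3/5 --
  RT 120: heading 120 -> 0
  FD 13.9: (-13.9,0) -> (0,0) [heading=0, draw]
  -- iteration 4/5 --
  RT 120: heading 0 -> 240
  FD 13.9: (0,0) -> (-6.95,-12.038) [heading=240, draw]
  -- iteration 5/5 --
  RT 120: heading 240 -> 120
  FD 13.9: (-6.95,-12.038) -> (-13.9,0) [heading=120, draw]
]
Final: pos=(-13.9,0), heading=120, 5 segment(s) drawn

Answer: -13.9 0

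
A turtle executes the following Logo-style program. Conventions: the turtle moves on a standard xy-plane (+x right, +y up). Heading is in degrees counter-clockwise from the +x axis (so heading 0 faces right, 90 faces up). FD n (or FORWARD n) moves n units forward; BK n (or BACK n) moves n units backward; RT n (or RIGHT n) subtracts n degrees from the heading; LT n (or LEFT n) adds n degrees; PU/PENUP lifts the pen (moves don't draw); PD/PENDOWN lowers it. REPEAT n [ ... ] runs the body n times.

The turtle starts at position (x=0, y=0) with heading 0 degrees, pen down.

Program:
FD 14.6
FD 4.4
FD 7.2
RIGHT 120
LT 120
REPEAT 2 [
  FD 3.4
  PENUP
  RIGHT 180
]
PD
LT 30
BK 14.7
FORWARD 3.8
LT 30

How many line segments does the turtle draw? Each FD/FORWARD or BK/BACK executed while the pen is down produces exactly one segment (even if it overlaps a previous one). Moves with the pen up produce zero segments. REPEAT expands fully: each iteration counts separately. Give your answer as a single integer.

Answer: 6

Derivation:
Executing turtle program step by step:
Start: pos=(0,0), heading=0, pen down
FD 14.6: (0,0) -> (14.6,0) [heading=0, draw]
FD 4.4: (14.6,0) -> (19,0) [heading=0, draw]
FD 7.2: (19,0) -> (26.2,0) [heading=0, draw]
RT 120: heading 0 -> 240
LT 120: heading 240 -> 0
REPEAT 2 [
  -- iteration 1/2 --
  FD 3.4: (26.2,0) -> (29.6,0) [heading=0, draw]
  PU: pen up
  RT 180: heading 0 -> 180
  -- iteration 2/2 --
  FD 3.4: (29.6,0) -> (26.2,0) [heading=180, move]
  PU: pen up
  RT 180: heading 180 -> 0
]
PD: pen down
LT 30: heading 0 -> 30
BK 14.7: (26.2,0) -> (13.469,-7.35) [heading=30, draw]
FD 3.8: (13.469,-7.35) -> (16.76,-5.45) [heading=30, draw]
LT 30: heading 30 -> 60
Final: pos=(16.76,-5.45), heading=60, 6 segment(s) drawn
Segments drawn: 6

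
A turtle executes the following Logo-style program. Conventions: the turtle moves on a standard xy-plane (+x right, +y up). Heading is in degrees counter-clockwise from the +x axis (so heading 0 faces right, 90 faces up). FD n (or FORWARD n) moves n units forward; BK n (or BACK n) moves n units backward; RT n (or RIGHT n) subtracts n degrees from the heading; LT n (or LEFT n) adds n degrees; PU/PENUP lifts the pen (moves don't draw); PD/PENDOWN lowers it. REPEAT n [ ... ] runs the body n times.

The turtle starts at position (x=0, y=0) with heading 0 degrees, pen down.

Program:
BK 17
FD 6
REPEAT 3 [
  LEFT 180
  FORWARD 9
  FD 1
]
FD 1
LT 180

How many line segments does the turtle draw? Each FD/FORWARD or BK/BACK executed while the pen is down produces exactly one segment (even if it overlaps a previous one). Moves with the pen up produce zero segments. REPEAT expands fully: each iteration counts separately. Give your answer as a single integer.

Answer: 9

Derivation:
Executing turtle program step by step:
Start: pos=(0,0), heading=0, pen down
BK 17: (0,0) -> (-17,0) [heading=0, draw]
FD 6: (-17,0) -> (-11,0) [heading=0, draw]
REPEAT 3 [
  -- iteration 1/3 --
  LT 180: heading 0 -> 180
  FD 9: (-11,0) -> (-20,0) [heading=180, draw]
  FD 1: (-20,0) -> (-21,0) [heading=180, draw]
  -- iteration 2/3 --
  LT 180: heading 180 -> 0
  FD 9: (-21,0) -> (-12,0) [heading=0, draw]
  FD 1: (-12,0) -> (-11,0) [heading=0, draw]
  -- iteration 3/3 --
  LT 180: heading 0 -> 180
  FD 9: (-11,0) -> (-20,0) [heading=180, draw]
  FD 1: (-20,0) -> (-21,0) [heading=180, draw]
]
FD 1: (-21,0) -> (-22,0) [heading=180, draw]
LT 180: heading 180 -> 0
Final: pos=(-22,0), heading=0, 9 segment(s) drawn
Segments drawn: 9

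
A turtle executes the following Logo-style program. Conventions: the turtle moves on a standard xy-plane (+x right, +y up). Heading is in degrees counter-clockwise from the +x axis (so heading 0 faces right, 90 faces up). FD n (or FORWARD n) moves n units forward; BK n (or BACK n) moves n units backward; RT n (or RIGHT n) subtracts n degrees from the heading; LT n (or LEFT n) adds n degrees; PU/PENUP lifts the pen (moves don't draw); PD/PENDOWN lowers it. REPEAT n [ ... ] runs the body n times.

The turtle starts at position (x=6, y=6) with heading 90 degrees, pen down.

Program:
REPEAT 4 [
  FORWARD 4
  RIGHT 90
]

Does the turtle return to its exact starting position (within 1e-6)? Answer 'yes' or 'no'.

Answer: yes

Derivation:
Executing turtle program step by step:
Start: pos=(6,6), heading=90, pen down
REPEAT 4 [
  -- iteration 1/4 --
  FD 4: (6,6) -> (6,10) [heading=90, draw]
  RT 90: heading 90 -> 0
  -- iteration 2/4 --
  FD 4: (6,10) -> (10,10) [heading=0, draw]
  RT 90: heading 0 -> 270
  -- iteration 3/4 --
  FD 4: (10,10) -> (10,6) [heading=270, draw]
  RT 90: heading 270 -> 180
  -- iteration 4/4 --
  FD 4: (10,6) -> (6,6) [heading=180, draw]
  RT 90: heading 180 -> 90
]
Final: pos=(6,6), heading=90, 4 segment(s) drawn

Start position: (6, 6)
Final position: (6, 6)
Distance = 0; < 1e-6 -> CLOSED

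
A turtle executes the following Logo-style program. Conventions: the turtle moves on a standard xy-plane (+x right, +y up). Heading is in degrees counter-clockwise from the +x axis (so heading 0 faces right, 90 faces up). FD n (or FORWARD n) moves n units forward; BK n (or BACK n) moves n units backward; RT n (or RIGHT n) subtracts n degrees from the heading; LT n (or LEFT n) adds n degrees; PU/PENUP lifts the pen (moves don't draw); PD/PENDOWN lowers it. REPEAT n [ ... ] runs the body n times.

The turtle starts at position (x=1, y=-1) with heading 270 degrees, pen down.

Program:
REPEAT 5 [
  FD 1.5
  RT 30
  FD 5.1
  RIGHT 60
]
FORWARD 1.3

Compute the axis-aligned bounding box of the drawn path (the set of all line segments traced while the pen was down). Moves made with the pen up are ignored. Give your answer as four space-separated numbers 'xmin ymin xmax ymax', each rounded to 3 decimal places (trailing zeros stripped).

Executing turtle program step by step:
Start: pos=(1,-1), heading=270, pen down
REPEAT 5 [
  -- iteration 1/5 --
  FD 1.5: (1,-1) -> (1,-2.5) [heading=270, draw]
  RT 30: heading 270 -> 240
  FD 5.1: (1,-2.5) -> (-1.55,-6.917) [heading=240, draw]
  RT 60: heading 240 -> 180
  -- iteration 2/5 --
  FD 1.5: (-1.55,-6.917) -> (-3.05,-6.917) [heading=180, draw]
  RT 30: heading 180 -> 150
  FD 5.1: (-3.05,-6.917) -> (-7.467,-4.367) [heading=150, draw]
  RT 60: heading 150 -> 90
  -- iteration 3/5 --
  FD 1.5: (-7.467,-4.367) -> (-7.467,-2.867) [heading=90, draw]
  RT 30: heading 90 -> 60
  FD 5.1: (-7.467,-2.867) -> (-4.917,1.55) [heading=60, draw]
  RT 60: heading 60 -> 0
  -- iteration 4/5 --
  FD 1.5: (-4.917,1.55) -> (-3.417,1.55) [heading=0, draw]
  RT 30: heading 0 -> 330
  FD 5.1: (-3.417,1.55) -> (1,-1) [heading=330, draw]
  RT 60: heading 330 -> 270
  -- iteration 5/5 --
  FD 1.5: (1,-1) -> (1,-2.5) [heading=270, draw]
  RT 30: heading 270 -> 240
  FD 5.1: (1,-2.5) -> (-1.55,-6.917) [heading=240, draw]
  RT 60: heading 240 -> 180
]
FD 1.3: (-1.55,-6.917) -> (-2.85,-6.917) [heading=180, draw]
Final: pos=(-2.85,-6.917), heading=180, 11 segment(s) drawn

Segment endpoints: x in {-7.467, -4.917, -3.417, -3.05, -2.85, -1.55, -1.55, 1, 1, 1, 1}, y in {-6.917, -6.917, -4.367, -2.867, -2.5, -2.5, -1, -1, 1.55}
xmin=-7.467, ymin=-6.917, xmax=1, ymax=1.55

Answer: -7.467 -6.917 1 1.55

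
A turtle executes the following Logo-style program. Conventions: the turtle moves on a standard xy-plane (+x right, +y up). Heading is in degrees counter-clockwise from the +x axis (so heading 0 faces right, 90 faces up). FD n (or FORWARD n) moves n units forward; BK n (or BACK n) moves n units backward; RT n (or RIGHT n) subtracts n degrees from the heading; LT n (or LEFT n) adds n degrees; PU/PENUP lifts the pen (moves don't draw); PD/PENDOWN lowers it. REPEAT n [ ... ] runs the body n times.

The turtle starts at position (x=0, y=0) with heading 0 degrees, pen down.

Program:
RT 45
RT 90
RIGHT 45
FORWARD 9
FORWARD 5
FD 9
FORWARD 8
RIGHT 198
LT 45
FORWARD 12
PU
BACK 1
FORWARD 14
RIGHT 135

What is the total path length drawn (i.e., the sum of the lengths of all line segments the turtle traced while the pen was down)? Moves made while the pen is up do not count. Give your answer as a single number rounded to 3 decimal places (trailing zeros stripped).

Executing turtle program step by step:
Start: pos=(0,0), heading=0, pen down
RT 45: heading 0 -> 315
RT 90: heading 315 -> 225
RT 45: heading 225 -> 180
FD 9: (0,0) -> (-9,0) [heading=180, draw]
FD 5: (-9,0) -> (-14,0) [heading=180, draw]
FD 9: (-14,0) -> (-23,0) [heading=180, draw]
FD 8: (-23,0) -> (-31,0) [heading=180, draw]
RT 198: heading 180 -> 342
LT 45: heading 342 -> 27
FD 12: (-31,0) -> (-20.308,5.448) [heading=27, draw]
PU: pen up
BK 1: (-20.308,5.448) -> (-21.199,4.994) [heading=27, move]
FD 14: (-21.199,4.994) -> (-8.725,11.35) [heading=27, move]
RT 135: heading 27 -> 252
Final: pos=(-8.725,11.35), heading=252, 5 segment(s) drawn

Segment lengths:
  seg 1: (0,0) -> (-9,0), length = 9
  seg 2: (-9,0) -> (-14,0), length = 5
  seg 3: (-14,0) -> (-23,0), length = 9
  seg 4: (-23,0) -> (-31,0), length = 8
  seg 5: (-31,0) -> (-20.308,5.448), length = 12
Total = 43

Answer: 43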